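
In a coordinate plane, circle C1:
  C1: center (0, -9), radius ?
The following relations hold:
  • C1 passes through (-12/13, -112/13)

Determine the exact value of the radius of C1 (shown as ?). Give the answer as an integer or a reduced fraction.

1

1. [C1∋P]  r_C1² − 1 = 0  ⇒  r_C1 = 1 (r>0 drops 1)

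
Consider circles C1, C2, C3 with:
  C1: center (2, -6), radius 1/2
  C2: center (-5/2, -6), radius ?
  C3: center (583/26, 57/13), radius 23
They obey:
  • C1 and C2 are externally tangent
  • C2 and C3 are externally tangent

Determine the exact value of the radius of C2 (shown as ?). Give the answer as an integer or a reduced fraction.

1. [ext C1·C2]  r_C2² + 1r_C2 − 20 = 0  ⇒  r_C2 = 4 (r>0 drops 1)
2. [ext C2·C3]  r_C2² + 46r_C2 − 200 = 0  ⇒  r_C2 = 4 (r>0 drops 1)

4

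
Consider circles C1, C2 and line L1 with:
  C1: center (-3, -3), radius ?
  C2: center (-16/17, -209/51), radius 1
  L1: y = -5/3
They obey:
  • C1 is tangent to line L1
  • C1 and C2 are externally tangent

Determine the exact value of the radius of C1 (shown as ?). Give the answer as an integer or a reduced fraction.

1. [C1‖L1]  r_C1² − 16/9 = 0  ⇒  r_C1 = 4/3 (r>0 drops 1)
2. [ext C1·C2]  r_C1² + 2r_C1 − 40/9 = 0  ⇒  r_C1 = 4/3 (r>0 drops 1)

4/3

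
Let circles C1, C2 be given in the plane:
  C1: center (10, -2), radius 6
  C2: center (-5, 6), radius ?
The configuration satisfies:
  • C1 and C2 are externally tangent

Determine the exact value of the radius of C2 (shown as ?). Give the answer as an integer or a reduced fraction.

1. [ext C1·C2]  r_C2² + 12r_C2 − 253 = 0  ⇒  r_C2 = 11 (r>0 drops 1)

11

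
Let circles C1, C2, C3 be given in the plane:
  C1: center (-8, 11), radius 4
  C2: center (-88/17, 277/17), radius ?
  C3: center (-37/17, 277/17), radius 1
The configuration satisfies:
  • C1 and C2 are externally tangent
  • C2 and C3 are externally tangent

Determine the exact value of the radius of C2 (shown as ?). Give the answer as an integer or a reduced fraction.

1. [ext C1·C2]  r_C2² + 8r_C2 − 20 = 0  ⇒  r_C2 = 2 (r>0 drops 1)
2. [ext C2·C3]  r_C2² + 2r_C2 − 8 = 0  ⇒  r_C2 = 2 (r>0 drops 1)

2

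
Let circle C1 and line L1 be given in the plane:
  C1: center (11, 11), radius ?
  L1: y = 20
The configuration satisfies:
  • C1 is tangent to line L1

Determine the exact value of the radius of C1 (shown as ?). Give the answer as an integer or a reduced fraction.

9

1. [C1‖L1]  r_C1² − 81 = 0  ⇒  r_C1 = 9 (r>0 drops 1)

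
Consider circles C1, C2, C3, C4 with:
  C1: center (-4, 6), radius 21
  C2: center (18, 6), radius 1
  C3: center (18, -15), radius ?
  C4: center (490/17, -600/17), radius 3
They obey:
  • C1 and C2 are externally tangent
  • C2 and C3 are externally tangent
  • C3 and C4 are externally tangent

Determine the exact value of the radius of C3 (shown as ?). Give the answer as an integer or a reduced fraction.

20

1. [ext C2·C3]  r_C3² + 2r_C3 − 440 = 0  ⇒  r_C3 = 20 (r>0 drops 1)
2. [ext C3·C4]  r_C3² + 6r_C3 − 520 = 0  ⇒  r_C3 = 20 (r>0 drops 1)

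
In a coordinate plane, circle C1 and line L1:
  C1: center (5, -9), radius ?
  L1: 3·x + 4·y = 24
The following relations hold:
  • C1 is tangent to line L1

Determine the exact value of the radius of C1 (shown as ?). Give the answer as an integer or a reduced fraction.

9

1. [C1‖L1]  r_C1² − 81 = 0  ⇒  r_C1 = 9 (r>0 drops 1)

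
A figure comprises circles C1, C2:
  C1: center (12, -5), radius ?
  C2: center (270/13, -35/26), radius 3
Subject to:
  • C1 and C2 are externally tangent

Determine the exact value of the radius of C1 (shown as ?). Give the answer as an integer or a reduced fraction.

13/2

1. [ext C1·C2]  r_C1² + 6r_C1 − 325/4 = 0  ⇒  r_C1 = 13/2 (r>0 drops 1)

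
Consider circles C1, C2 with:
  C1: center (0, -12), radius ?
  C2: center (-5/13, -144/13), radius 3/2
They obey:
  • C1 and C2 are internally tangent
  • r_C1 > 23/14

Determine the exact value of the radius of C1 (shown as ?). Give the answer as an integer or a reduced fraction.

1. [int C1,C2]  r_C1² − 3r_C1 + 5/4 = 0  ⇒  r_C1 = 1/2 or 5/2
2. given r_C1 > 23/14: keep 5/2

5/2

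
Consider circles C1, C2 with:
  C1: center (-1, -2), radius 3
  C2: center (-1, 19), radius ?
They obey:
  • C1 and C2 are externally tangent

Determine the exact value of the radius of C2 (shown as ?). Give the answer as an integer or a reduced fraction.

1. [ext C1·C2]  r_C2² + 6r_C2 − 432 = 0  ⇒  r_C2 = 18 (r>0 drops 1)

18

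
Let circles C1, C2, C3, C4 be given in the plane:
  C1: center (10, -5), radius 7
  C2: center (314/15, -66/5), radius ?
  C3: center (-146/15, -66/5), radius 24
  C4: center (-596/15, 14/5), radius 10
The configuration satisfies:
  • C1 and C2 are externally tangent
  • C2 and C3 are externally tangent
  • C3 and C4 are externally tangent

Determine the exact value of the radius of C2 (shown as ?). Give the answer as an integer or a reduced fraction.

1. [ext C1·C2]  r_C2² + 14r_C2 − 1240/9 = 0  ⇒  r_C2 = 20/3 (r>0 drops 1)
2. [ext C2·C3]  r_C2² + 48r_C2 − 3280/9 = 0  ⇒  r_C2 = 20/3 (r>0 drops 1)

20/3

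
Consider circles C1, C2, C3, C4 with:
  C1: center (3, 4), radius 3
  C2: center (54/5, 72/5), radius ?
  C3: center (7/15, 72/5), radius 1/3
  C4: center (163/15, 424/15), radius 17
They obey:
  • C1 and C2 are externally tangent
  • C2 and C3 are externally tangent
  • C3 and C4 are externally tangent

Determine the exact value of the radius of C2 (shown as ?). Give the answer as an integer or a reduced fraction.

10

1. [ext C1·C2]  r_C2² + 6r_C2 − 160 = 0  ⇒  r_C2 = 10 (r>0 drops 1)
2. [ext C2·C3]  r_C2² + (2/3)r_C2 − 320/3 = 0  ⇒  r_C2 = 10 (r>0 drops 1)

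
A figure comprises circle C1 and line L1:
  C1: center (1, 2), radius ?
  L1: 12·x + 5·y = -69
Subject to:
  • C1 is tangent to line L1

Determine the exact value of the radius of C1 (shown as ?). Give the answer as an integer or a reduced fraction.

7

1. [C1‖L1]  r_C1² − 49 = 0  ⇒  r_C1 = 7 (r>0 drops 1)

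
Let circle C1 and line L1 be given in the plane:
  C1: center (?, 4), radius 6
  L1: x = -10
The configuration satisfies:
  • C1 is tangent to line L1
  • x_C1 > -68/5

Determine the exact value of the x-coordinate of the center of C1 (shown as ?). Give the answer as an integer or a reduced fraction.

1. [C1‖L1]  x_C1² + 20x_C1 + 64 = 0  ⇒  x_C1 = -16 or -4
2. given x_C1 > -68/5: keep -4

-4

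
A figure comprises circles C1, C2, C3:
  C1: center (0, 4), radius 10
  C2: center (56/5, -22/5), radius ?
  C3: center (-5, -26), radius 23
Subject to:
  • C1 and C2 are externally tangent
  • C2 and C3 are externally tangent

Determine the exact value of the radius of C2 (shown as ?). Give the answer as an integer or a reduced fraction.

4

1. [ext C1·C2]  r_C2² + 20r_C2 − 96 = 0  ⇒  r_C2 = 4 (r>0 drops 1)
2. [ext C2·C3]  r_C2² + 46r_C2 − 200 = 0  ⇒  r_C2 = 4 (r>0 drops 1)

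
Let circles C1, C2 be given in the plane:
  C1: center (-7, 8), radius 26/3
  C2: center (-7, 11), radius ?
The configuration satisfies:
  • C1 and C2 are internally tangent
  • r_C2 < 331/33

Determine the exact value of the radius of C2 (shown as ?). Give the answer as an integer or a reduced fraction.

1. [int C1,C2]  r_C2² − (52/3)r_C2 + 595/9 = 0  ⇒  r_C2 = 17/3 or 35/3
2. given r_C2 < 331/33: keep 17/3

17/3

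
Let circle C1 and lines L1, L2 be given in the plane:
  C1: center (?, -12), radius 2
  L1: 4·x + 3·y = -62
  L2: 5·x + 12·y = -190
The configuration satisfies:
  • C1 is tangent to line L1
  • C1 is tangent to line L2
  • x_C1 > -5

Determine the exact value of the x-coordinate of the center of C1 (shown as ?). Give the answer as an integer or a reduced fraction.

1. [C1‖L1]  x_C1² + 13x_C1 + 36 = 0  ⇒  x_C1 = -9 or -4
2. [C1‖L2]  x_C1² + (92/5)x_C1 + 288/5 = 0  ⇒  x_C1 = -72/5 or -4

-4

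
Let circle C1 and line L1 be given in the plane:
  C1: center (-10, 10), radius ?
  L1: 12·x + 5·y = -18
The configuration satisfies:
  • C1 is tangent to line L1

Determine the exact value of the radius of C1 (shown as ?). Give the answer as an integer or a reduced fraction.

4

1. [C1‖L1]  r_C1² − 16 = 0  ⇒  r_C1 = 4 (r>0 drops 1)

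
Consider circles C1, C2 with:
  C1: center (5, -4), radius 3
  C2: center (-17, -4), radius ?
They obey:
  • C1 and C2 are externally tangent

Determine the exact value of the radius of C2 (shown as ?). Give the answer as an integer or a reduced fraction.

1. [ext C1·C2]  r_C2² + 6r_C2 − 475 = 0  ⇒  r_C2 = 19 (r>0 drops 1)

19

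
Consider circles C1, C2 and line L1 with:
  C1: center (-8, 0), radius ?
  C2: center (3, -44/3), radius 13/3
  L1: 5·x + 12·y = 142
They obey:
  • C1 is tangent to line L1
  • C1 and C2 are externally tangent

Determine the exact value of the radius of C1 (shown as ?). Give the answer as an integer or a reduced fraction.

1. [C1‖L1]  r_C1² − 196 = 0  ⇒  r_C1 = 14 (r>0 drops 1)
2. [ext C1·C2]  r_C1² + (26/3)r_C1 − 952/3 = 0  ⇒  r_C1 = 14 (r>0 drops 1)

14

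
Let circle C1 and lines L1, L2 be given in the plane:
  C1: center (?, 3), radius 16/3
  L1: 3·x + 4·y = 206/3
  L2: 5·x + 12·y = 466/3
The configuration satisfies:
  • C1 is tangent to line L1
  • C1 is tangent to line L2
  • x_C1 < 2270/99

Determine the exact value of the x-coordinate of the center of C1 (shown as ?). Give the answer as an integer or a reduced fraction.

1. [C1‖L1]  x_C1² − (340/9)x_C1 + 2500/9 = 0  ⇒  x_C1 = 10 or 250/9
2. [C1‖L2]  x_C1² − (716/15)x_C1 + 1132/3 = 0  ⇒  x_C1 = 10 or 566/15

10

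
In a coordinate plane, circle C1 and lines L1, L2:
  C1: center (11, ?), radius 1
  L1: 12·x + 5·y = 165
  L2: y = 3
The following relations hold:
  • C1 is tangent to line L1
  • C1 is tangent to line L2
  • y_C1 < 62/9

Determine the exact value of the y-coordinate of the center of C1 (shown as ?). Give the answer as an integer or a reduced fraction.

4

1. [C1‖L1]  y_C1² − (66/5)y_C1 + 184/5 = 0  ⇒  y_C1 = 4 or 46/5
2. [C1‖L2]  y_C1² − 6y_C1 + 8 = 0  ⇒  y_C1 = 2 or 4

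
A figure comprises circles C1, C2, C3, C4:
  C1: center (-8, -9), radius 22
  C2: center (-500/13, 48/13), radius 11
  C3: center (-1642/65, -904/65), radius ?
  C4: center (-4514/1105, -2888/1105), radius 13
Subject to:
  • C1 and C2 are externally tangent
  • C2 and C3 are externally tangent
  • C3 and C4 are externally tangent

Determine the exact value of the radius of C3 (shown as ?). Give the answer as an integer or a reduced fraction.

1. [ext C2·C3]  r_C3² + 22r_C3 − 363 = 0  ⇒  r_C3 = 11 (r>0 drops 1)
2. [ext C3·C4]  r_C3² + 26r_C3 − 407 = 0  ⇒  r_C3 = 11 (r>0 drops 1)

11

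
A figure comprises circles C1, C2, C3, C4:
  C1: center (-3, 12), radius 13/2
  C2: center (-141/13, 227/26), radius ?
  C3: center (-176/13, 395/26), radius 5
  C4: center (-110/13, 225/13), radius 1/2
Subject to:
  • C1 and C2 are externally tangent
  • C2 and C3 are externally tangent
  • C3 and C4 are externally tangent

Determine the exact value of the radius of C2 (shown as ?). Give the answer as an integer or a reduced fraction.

1. [ext C1·C2]  r_C2² + 13r_C2 − 30 = 0  ⇒  r_C2 = 2 (r>0 drops 1)
2. [ext C2·C3]  r_C2² + 10r_C2 − 24 = 0  ⇒  r_C2 = 2 (r>0 drops 1)

2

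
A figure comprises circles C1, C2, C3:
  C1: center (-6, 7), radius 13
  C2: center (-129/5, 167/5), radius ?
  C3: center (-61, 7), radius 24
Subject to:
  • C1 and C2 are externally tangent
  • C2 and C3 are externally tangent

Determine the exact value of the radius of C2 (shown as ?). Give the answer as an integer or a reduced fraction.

1. [ext C1·C2]  r_C2² + 26r_C2 − 920 = 0  ⇒  r_C2 = 20 (r>0 drops 1)
2. [ext C2·C3]  r_C2² + 48r_C2 − 1360 = 0  ⇒  r_C2 = 20 (r>0 drops 1)

20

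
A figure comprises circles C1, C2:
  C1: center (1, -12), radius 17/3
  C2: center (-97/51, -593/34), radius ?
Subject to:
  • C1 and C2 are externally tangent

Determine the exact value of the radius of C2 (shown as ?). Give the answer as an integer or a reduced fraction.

1. [ext C1·C2]  r_C2² + (34/3)r_C2 − 71/12 = 0  ⇒  r_C2 = 1/2 (r>0 drops 1)

1/2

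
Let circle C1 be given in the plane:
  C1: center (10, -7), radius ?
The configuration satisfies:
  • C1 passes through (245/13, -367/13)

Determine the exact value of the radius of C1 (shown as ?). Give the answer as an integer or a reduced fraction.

1. [C1∋P]  r_C1² − 529 = 0  ⇒  r_C1 = 23 (r>0 drops 1)

23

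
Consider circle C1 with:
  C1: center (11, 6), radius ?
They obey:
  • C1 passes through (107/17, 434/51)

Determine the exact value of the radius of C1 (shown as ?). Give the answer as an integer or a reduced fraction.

1. [C1∋P]  r_C1² − 256/9 = 0  ⇒  r_C1 = 16/3 (r>0 drops 1)

16/3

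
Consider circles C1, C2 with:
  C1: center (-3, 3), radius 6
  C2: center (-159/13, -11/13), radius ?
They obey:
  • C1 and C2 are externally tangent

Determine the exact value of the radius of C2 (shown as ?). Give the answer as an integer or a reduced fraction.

4

1. [ext C1·C2]  r_C2² + 12r_C2 − 64 = 0  ⇒  r_C2 = 4 (r>0 drops 1)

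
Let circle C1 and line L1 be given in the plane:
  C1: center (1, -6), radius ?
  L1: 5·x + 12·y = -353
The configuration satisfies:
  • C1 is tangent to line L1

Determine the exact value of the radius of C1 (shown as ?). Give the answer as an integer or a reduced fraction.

1. [C1‖L1]  r_C1² − 484 = 0  ⇒  r_C1 = 22 (r>0 drops 1)

22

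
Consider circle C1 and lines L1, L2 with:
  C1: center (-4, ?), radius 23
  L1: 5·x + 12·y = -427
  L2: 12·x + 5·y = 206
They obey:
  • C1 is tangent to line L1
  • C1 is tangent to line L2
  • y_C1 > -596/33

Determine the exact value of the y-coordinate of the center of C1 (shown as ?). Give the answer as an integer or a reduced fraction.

-9

1. [C1‖L1]  y_C1² + (407/6)y_C1 + 1059/2 = 0  ⇒  y_C1 = -353/6 or -9
2. [C1‖L2]  y_C1² − (508/5)y_C1 − 4977/5 = 0  ⇒  y_C1 = -9 or 553/5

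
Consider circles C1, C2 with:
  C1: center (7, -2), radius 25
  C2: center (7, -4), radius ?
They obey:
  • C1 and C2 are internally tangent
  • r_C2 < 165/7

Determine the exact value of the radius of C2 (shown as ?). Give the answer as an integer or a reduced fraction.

23

1. [int C1,C2]  r_C2² − 50r_C2 + 621 = 0  ⇒  r_C2 = 23 or 27
2. given r_C2 < 165/7: keep 23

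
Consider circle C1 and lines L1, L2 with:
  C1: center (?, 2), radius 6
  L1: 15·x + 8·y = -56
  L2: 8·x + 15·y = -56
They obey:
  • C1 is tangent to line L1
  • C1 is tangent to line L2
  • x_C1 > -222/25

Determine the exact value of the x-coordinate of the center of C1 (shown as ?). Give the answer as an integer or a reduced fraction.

1. [C1‖L1]  x_C1² + (48/5)x_C1 − 116/5 = 0  ⇒  x_C1 = -58/5 or 2
2. [C1‖L2]  x_C1² + (43/2)x_C1 − 47 = 0  ⇒  x_C1 = -47/2 or 2

2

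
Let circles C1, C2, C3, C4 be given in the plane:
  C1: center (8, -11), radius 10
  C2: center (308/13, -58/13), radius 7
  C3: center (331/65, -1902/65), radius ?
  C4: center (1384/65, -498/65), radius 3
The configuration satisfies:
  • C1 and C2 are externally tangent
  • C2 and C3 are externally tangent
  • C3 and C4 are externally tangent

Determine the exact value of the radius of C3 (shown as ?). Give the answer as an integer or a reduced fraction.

24

1. [ext C2·C3]  r_C3² + 14r_C3 − 912 = 0  ⇒  r_C3 = 24 (r>0 drops 1)
2. [ext C3·C4]  r_C3² + 6r_C3 − 720 = 0  ⇒  r_C3 = 24 (r>0 drops 1)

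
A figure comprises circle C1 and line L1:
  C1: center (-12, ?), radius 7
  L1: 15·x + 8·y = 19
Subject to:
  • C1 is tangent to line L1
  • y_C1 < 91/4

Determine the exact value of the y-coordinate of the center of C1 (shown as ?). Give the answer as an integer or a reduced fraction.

1. [C1‖L1]  y_C1² − (199/4)y_C1 + 795/2 = 0  ⇒  y_C1 = 10 or 159/4
2. given y_C1 < 91/4: keep 10

10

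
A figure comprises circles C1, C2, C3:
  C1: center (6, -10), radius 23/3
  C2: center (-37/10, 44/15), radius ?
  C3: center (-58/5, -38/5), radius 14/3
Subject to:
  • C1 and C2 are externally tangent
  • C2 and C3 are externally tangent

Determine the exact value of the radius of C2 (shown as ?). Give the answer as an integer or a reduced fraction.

17/2

1. [ext C1·C2]  r_C2² + (46/3)r_C2 − 2431/12 = 0  ⇒  r_C2 = 17/2 (r>0 drops 1)
2. [ext C2·C3]  r_C2² + (28/3)r_C2 − 1819/12 = 0  ⇒  r_C2 = 17/2 (r>0 drops 1)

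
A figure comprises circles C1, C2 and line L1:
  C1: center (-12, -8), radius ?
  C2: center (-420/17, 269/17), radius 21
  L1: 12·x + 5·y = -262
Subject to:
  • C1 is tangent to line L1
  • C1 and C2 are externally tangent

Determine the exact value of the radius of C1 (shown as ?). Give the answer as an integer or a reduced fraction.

1. [C1‖L1]  r_C1² − 36 = 0  ⇒  r_C1 = 6 (r>0 drops 1)
2. [ext C1·C2]  r_C1² + 42r_C1 − 288 = 0  ⇒  r_C1 = 6 (r>0 drops 1)

6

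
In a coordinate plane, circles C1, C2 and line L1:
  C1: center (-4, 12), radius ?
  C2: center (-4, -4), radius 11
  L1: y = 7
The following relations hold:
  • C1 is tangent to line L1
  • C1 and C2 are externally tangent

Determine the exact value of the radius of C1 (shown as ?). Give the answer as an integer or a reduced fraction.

5

1. [C1‖L1]  r_C1² − 25 = 0  ⇒  r_C1 = 5 (r>0 drops 1)
2. [ext C1·C2]  r_C1² + 22r_C1 − 135 = 0  ⇒  r_C1 = 5 (r>0 drops 1)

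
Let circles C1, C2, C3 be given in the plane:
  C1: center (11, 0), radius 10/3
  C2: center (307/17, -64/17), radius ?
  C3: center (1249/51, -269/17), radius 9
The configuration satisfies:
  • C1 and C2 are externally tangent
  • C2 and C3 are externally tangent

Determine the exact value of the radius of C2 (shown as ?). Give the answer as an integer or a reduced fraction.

1. [ext C1·C2]  r_C2² + (20/3)r_C2 − 476/9 = 0  ⇒  r_C2 = 14/3 (r>0 drops 1)
2. [ext C2·C3]  r_C2² + 18r_C2 − 952/9 = 0  ⇒  r_C2 = 14/3 (r>0 drops 1)

14/3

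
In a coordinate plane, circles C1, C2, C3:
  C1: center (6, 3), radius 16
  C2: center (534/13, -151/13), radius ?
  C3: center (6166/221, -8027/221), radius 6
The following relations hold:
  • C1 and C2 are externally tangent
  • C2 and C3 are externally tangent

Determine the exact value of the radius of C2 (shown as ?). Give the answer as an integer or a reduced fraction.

1. [ext C1·C2]  r_C2² + 32r_C2 − 1188 = 0  ⇒  r_C2 = 22 (r>0 drops 1)
2. [ext C2·C3]  r_C2² + 12r_C2 − 748 = 0  ⇒  r_C2 = 22 (r>0 drops 1)

22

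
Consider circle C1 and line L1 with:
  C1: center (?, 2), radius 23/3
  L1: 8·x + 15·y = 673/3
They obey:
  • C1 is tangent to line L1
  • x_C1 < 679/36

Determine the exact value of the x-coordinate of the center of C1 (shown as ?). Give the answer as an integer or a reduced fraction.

8

1. [C1‖L1]  x_C1² − (583/12)x_C1 + 974/3 = 0  ⇒  x_C1 = 8 or 487/12
2. given x_C1 < 679/36: keep 8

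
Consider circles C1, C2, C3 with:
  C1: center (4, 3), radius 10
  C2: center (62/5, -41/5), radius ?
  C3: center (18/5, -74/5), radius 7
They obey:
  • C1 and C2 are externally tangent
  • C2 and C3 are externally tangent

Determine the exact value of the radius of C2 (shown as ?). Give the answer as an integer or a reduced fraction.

1. [ext C1·C2]  r_C2² + 20r_C2 − 96 = 0  ⇒  r_C2 = 4 (r>0 drops 1)
2. [ext C2·C3]  r_C2² + 14r_C2 − 72 = 0  ⇒  r_C2 = 4 (r>0 drops 1)

4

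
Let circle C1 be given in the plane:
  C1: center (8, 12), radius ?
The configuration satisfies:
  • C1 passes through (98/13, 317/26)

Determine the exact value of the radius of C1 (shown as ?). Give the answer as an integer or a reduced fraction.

1. [C1∋P]  r_C1² − 1/4 = 0  ⇒  r_C1 = 1/2 (r>0 drops 1)

1/2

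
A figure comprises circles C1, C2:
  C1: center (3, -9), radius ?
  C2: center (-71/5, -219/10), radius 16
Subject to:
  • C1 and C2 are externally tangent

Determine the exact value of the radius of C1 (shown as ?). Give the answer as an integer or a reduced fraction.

11/2

1. [ext C1·C2]  r_C1² + 32r_C1 − 825/4 = 0  ⇒  r_C1 = 11/2 (r>0 drops 1)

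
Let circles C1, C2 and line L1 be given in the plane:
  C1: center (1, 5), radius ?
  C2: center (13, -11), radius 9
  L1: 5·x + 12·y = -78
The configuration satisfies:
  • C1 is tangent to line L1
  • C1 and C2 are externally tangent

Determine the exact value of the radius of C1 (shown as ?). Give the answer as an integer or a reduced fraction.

11

1. [C1‖L1]  r_C1² − 121 = 0  ⇒  r_C1 = 11 (r>0 drops 1)
2. [ext C1·C2]  r_C1² + 18r_C1 − 319 = 0  ⇒  r_C1 = 11 (r>0 drops 1)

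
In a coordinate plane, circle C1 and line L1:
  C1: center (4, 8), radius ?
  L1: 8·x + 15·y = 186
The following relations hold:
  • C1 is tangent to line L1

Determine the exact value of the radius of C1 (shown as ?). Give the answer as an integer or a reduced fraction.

1. [C1‖L1]  r_C1² − 4 = 0  ⇒  r_C1 = 2 (r>0 drops 1)

2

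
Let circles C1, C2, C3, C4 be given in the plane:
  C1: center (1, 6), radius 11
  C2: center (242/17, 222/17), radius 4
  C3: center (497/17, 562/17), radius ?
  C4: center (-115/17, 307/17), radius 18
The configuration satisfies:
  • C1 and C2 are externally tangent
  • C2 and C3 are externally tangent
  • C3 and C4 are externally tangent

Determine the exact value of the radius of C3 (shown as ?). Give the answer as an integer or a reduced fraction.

1. [ext C2·C3]  r_C3² + 8r_C3 − 609 = 0  ⇒  r_C3 = 21 (r>0 drops 1)
2. [ext C3·C4]  r_C3² + 36r_C3 − 1197 = 0  ⇒  r_C3 = 21 (r>0 drops 1)

21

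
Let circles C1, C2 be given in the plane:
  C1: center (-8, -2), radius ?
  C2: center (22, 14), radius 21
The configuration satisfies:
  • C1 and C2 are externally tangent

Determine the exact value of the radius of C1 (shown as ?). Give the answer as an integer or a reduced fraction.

13

1. [ext C1·C2]  r_C1² + 42r_C1 − 715 = 0  ⇒  r_C1 = 13 (r>0 drops 1)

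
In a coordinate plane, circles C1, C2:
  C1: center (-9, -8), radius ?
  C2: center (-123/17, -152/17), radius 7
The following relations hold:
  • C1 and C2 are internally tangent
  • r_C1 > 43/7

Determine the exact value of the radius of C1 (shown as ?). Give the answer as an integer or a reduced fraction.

9

1. [int C1,C2]  r_C1² − 14r_C1 + 45 = 0  ⇒  r_C1 = 5 or 9
2. given r_C1 > 43/7: keep 9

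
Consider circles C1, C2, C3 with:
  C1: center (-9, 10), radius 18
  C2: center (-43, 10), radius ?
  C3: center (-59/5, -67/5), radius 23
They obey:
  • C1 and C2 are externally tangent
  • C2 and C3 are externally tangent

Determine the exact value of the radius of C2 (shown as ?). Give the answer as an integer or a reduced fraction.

16

1. [ext C1·C2]  r_C2² + 36r_C2 − 832 = 0  ⇒  r_C2 = 16 (r>0 drops 1)
2. [ext C2·C3]  r_C2² + 46r_C2 − 992 = 0  ⇒  r_C2 = 16 (r>0 drops 1)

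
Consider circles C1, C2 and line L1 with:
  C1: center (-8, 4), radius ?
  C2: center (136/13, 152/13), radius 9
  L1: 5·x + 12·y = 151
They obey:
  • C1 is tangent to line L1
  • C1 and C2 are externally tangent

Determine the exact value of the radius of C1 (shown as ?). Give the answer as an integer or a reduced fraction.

1. [C1‖L1]  r_C1² − 121 = 0  ⇒  r_C1 = 11 (r>0 drops 1)
2. [ext C1·C2]  r_C1² + 18r_C1 − 319 = 0  ⇒  r_C1 = 11 (r>0 drops 1)

11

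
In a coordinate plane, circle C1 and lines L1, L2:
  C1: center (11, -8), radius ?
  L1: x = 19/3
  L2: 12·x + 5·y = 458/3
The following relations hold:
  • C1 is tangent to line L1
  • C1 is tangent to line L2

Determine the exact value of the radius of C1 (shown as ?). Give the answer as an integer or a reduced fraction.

14/3

1. [C1‖L1]  r_C1² − 196/9 = 0  ⇒  r_C1 = 14/3 (r>0 drops 1)
2. [C1‖L2]  r_C1² − 196/9 = 0  ⇒  r_C1 = 14/3 (r>0 drops 1)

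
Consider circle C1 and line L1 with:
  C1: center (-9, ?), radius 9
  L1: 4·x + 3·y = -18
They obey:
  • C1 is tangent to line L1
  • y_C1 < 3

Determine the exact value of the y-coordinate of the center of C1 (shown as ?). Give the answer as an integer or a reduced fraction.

-9

1. [C1‖L1]  y_C1² − 12y_C1 − 189 = 0  ⇒  y_C1 = -9 or 21
2. given y_C1 < 3: keep -9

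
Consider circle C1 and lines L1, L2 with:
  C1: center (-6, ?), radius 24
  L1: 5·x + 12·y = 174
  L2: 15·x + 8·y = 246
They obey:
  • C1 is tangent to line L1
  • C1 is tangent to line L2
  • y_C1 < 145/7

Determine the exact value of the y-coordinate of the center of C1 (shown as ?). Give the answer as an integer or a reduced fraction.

1. [C1‖L1]  y_C1² − 34y_C1 − 387 = 0  ⇒  y_C1 = -9 or 43
2. [C1‖L2]  y_C1² − 84y_C1 − 837 = 0  ⇒  y_C1 = -9 or 93

-9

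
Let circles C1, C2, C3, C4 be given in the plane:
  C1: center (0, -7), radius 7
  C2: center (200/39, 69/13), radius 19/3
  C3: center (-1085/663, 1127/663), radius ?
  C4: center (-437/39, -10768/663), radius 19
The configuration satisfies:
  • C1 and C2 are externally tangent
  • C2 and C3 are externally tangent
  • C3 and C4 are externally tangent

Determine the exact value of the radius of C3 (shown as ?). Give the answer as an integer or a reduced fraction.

1. [ext C2·C3]  r_C3² + (38/3)r_C3 − 56/3 = 0  ⇒  r_C3 = 4/3 (r>0 drops 1)
2. [ext C3·C4]  r_C3² + 38r_C3 − 472/9 = 0  ⇒  r_C3 = 4/3 (r>0 drops 1)

4/3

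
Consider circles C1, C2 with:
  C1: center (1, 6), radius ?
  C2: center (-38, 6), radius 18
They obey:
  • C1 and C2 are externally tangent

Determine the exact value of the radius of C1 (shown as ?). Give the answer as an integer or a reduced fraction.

21

1. [ext C1·C2]  r_C1² + 36r_C1 − 1197 = 0  ⇒  r_C1 = 21 (r>0 drops 1)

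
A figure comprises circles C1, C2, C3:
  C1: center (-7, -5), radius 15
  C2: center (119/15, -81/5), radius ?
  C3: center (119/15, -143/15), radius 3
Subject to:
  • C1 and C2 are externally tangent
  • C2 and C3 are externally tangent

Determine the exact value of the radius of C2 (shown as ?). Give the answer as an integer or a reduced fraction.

11/3

1. [ext C1·C2]  r_C2² + 30r_C2 − 1111/9 = 0  ⇒  r_C2 = 11/3 (r>0 drops 1)
2. [ext C2·C3]  r_C2² + 6r_C2 − 319/9 = 0  ⇒  r_C2 = 11/3 (r>0 drops 1)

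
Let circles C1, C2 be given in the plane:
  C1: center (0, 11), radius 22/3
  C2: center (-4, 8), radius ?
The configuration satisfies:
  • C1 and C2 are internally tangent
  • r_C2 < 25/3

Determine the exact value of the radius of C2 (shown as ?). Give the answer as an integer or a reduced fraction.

1. [int C1,C2]  r_C2² − (44/3)r_C2 + 259/9 = 0  ⇒  r_C2 = 7/3 or 37/3
2. given r_C2 < 25/3: keep 7/3

7/3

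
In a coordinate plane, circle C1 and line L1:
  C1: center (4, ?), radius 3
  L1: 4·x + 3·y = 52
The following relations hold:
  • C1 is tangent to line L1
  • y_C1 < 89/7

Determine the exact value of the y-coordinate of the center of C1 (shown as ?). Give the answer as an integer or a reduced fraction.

7

1. [C1‖L1]  y_C1² − 24y_C1 + 119 = 0  ⇒  y_C1 = 7 or 17
2. given y_C1 < 89/7: keep 7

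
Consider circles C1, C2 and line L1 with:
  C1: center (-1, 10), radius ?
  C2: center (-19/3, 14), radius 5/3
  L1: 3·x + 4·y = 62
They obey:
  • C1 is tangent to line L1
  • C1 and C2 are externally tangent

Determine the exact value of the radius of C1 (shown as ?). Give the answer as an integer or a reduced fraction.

5

1. [C1‖L1]  r_C1² − 25 = 0  ⇒  r_C1 = 5 (r>0 drops 1)
2. [ext C1·C2]  r_C1² + (10/3)r_C1 − 125/3 = 0  ⇒  r_C1 = 5 (r>0 drops 1)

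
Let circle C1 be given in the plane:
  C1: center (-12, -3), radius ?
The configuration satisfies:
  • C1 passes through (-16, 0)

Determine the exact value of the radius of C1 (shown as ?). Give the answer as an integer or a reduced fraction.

5

1. [C1∋P]  r_C1² − 25 = 0  ⇒  r_C1 = 5 (r>0 drops 1)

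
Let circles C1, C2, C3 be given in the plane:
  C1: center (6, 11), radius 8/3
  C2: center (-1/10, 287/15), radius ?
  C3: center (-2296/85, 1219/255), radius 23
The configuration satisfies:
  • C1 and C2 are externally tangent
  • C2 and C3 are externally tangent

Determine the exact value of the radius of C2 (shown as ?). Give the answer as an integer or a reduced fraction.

15/2

1. [ext C1·C2]  r_C2² + (16/3)r_C2 − 385/4 = 0  ⇒  r_C2 = 15/2 (r>0 drops 1)
2. [ext C2·C3]  r_C2² + 46r_C2 − 1605/4 = 0  ⇒  r_C2 = 15/2 (r>0 drops 1)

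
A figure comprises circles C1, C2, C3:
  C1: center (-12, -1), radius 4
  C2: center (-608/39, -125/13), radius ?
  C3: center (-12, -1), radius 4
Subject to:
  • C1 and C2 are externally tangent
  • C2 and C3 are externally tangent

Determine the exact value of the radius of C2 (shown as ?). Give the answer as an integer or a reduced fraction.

1. [ext C1·C2]  r_C2² + 8r_C2 − 640/9 = 0  ⇒  r_C2 = 16/3 (r>0 drops 1)
2. [ext C2·C3]  r_C2² + 8r_C2 − 640/9 = 0  ⇒  r_C2 = 16/3 (r>0 drops 1)

16/3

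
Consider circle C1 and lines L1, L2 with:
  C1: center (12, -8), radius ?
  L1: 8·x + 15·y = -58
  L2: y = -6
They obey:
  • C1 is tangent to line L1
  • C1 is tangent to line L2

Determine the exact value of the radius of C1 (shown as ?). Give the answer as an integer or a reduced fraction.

1. [C1‖L1]  r_C1² − 4 = 0  ⇒  r_C1 = 2 (r>0 drops 1)
2. [C1‖L2]  r_C1² − 4 = 0  ⇒  r_C1 = 2 (r>0 drops 1)

2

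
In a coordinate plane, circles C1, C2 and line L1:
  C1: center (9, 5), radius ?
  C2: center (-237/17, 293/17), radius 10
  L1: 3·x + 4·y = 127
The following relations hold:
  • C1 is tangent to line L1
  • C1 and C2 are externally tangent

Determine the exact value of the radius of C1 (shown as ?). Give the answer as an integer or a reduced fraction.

16

1. [C1‖L1]  r_C1² − 256 = 0  ⇒  r_C1 = 16 (r>0 drops 1)
2. [ext C1·C2]  r_C1² + 20r_C1 − 576 = 0  ⇒  r_C1 = 16 (r>0 drops 1)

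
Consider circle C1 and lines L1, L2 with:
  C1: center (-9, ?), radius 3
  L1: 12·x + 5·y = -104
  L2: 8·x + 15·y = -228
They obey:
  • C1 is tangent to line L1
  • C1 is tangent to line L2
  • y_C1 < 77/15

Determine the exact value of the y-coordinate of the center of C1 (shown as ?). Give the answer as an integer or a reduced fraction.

1. [C1‖L1]  y_C1² − (8/5)y_C1 − 301/5 = 0  ⇒  y_C1 = -7 or 43/5
2. [C1‖L2]  y_C1² + (104/5)y_C1 + 483/5 = 0  ⇒  y_C1 = -69/5 or -7

-7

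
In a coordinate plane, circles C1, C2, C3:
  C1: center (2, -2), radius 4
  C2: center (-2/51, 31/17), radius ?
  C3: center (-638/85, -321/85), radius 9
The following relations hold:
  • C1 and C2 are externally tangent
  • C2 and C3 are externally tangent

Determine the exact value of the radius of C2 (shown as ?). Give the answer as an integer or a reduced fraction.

1/3

1. [ext C1·C2]  r_C2² + 8r_C2 − 25/9 = 0  ⇒  r_C2 = 1/3 (r>0 drops 1)
2. [ext C2·C3]  r_C2² + 18r_C2 − 55/9 = 0  ⇒  r_C2 = 1/3 (r>0 drops 1)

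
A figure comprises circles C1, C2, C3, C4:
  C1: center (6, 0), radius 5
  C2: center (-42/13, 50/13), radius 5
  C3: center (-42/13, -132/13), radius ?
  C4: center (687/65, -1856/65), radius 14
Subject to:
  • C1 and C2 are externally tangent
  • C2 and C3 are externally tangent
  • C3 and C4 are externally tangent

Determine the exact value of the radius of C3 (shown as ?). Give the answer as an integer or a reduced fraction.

1. [ext C2·C3]  r_C3² + 10r_C3 − 171 = 0  ⇒  r_C3 = 9 (r>0 drops 1)
2. [ext C3·C4]  r_C3² + 28r_C3 − 333 = 0  ⇒  r_C3 = 9 (r>0 drops 1)

9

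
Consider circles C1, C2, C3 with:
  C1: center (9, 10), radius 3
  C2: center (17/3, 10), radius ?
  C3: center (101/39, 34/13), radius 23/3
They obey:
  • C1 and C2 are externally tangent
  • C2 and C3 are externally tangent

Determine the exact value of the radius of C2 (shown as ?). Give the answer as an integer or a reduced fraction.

1/3

1. [ext C1·C2]  r_C2² + 6r_C2 − 19/9 = 0  ⇒  r_C2 = 1/3 (r>0 drops 1)
2. [ext C2·C3]  r_C2² + (46/3)r_C2 − 47/9 = 0  ⇒  r_C2 = 1/3 (r>0 drops 1)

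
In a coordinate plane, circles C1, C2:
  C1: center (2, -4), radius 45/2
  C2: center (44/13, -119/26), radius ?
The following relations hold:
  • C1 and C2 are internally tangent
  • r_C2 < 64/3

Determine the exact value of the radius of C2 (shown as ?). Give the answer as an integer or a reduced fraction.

1. [int C1,C2]  r_C2² − 45r_C2 + 504 = 0  ⇒  r_C2 = 21 or 24
2. given r_C2 < 64/3: keep 21

21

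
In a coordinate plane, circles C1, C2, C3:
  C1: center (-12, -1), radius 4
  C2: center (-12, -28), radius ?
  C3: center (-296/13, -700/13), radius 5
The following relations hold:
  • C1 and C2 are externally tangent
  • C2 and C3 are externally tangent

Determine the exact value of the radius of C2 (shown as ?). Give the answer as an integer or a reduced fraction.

1. [ext C1·C2]  r_C2² + 8r_C2 − 713 = 0  ⇒  r_C2 = 23 (r>0 drops 1)
2. [ext C2·C3]  r_C2² + 10r_C2 − 759 = 0  ⇒  r_C2 = 23 (r>0 drops 1)

23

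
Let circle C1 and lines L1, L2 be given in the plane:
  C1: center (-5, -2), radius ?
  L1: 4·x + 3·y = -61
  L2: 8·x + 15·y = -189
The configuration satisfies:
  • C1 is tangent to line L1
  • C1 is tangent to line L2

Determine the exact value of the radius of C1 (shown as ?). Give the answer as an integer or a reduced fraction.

7

1. [C1‖L1]  r_C1² − 49 = 0  ⇒  r_C1 = 7 (r>0 drops 1)
2. [C1‖L2]  r_C1² − 49 = 0  ⇒  r_C1 = 7 (r>0 drops 1)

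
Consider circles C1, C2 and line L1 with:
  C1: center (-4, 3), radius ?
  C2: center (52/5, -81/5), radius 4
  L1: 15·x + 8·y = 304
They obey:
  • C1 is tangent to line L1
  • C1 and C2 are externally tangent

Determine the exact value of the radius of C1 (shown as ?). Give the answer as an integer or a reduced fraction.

20

1. [C1‖L1]  r_C1² − 400 = 0  ⇒  r_C1 = 20 (r>0 drops 1)
2. [ext C1·C2]  r_C1² + 8r_C1 − 560 = 0  ⇒  r_C1 = 20 (r>0 drops 1)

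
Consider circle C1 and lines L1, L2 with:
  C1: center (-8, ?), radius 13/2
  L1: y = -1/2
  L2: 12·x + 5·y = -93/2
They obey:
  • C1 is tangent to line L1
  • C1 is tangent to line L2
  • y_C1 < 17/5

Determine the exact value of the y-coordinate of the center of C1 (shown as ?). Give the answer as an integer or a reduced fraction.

-7

1. [C1‖L1]  y_C1² + 1y_C1 − 42 = 0  ⇒  y_C1 = -7 or 6
2. [C1‖L2]  y_C1² − (99/5)y_C1 − 938/5 = 0  ⇒  y_C1 = -7 or 134/5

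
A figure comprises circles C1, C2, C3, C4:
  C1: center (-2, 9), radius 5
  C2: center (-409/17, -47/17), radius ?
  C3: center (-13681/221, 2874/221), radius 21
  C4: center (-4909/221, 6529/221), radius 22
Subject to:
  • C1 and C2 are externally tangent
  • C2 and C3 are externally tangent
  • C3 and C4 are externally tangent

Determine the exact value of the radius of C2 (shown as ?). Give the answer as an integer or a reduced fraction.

1. [ext C1·C2]  r_C2² + 10r_C2 − 600 = 0  ⇒  r_C2 = 20 (r>0 drops 1)
2. [ext C2·C3]  r_C2² + 42r_C2 − 1240 = 0  ⇒  r_C2 = 20 (r>0 drops 1)

20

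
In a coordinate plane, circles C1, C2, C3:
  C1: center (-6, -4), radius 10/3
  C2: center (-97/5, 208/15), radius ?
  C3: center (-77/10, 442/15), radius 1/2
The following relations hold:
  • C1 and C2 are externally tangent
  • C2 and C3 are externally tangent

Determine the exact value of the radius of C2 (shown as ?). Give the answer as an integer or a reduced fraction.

1. [ext C1·C2]  r_C2² + (20/3)r_C2 − 1463/3 = 0  ⇒  r_C2 = 19 (r>0 drops 1)
2. [ext C2·C3]  r_C2² + 1r_C2 − 380 = 0  ⇒  r_C2 = 19 (r>0 drops 1)

19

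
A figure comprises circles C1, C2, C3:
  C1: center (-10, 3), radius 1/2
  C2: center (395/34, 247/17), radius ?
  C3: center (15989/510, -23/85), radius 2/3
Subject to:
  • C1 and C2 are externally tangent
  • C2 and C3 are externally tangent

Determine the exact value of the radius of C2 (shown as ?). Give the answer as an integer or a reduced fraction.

24

1. [ext C1·C2]  r_C2² + 1r_C2 − 600 = 0  ⇒  r_C2 = 24 (r>0 drops 1)
2. [ext C2·C3]  r_C2² + (4/3)r_C2 − 608 = 0  ⇒  r_C2 = 24 (r>0 drops 1)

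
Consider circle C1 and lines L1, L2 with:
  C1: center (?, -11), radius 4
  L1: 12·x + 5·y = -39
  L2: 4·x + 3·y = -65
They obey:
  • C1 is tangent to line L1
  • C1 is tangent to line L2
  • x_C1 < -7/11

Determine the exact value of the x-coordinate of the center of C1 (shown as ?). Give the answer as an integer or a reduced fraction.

-3

1. [C1‖L1]  x_C1² − (8/3)x_C1 − 17 = 0  ⇒  x_C1 = -3 or 17/3
2. [C1‖L2]  x_C1² + 16x_C1 + 39 = 0  ⇒  x_C1 = -13 or -3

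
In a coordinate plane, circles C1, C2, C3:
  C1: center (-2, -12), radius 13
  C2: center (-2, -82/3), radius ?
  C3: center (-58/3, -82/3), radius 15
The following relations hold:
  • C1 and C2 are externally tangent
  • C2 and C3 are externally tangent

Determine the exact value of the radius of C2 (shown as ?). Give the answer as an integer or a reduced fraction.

1. [ext C1·C2]  r_C2² + 26r_C2 − 595/9 = 0  ⇒  r_C2 = 7/3 (r>0 drops 1)
2. [ext C2·C3]  r_C2² + 30r_C2 − 679/9 = 0  ⇒  r_C2 = 7/3 (r>0 drops 1)

7/3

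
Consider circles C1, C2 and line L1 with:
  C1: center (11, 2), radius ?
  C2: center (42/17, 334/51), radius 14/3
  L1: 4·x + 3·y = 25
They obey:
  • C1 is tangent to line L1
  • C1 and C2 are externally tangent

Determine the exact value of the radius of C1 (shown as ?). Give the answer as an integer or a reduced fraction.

1. [C1‖L1]  r_C1² − 25 = 0  ⇒  r_C1 = 5 (r>0 drops 1)
2. [ext C1·C2]  r_C1² + (28/3)r_C1 − 215/3 = 0  ⇒  r_C1 = 5 (r>0 drops 1)

5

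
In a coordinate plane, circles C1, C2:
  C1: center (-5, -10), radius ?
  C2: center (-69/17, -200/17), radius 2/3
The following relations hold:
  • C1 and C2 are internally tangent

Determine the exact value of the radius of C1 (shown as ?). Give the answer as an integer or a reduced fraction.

1. [int C1,C2]  r_C1² − (4/3)r_C1 − 32/9 = 0  ⇒  r_C1 = 8/3 (r>0 drops 1)

8/3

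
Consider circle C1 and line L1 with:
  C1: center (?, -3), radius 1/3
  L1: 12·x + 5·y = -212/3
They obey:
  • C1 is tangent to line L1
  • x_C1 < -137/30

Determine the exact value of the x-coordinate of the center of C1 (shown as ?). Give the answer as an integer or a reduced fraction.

1. [C1‖L1]  x_C1² + (167/18)x_C1 + 385/18 = 0  ⇒  x_C1 = -5 or -77/18
2. given x_C1 < -137/30: keep -5

-5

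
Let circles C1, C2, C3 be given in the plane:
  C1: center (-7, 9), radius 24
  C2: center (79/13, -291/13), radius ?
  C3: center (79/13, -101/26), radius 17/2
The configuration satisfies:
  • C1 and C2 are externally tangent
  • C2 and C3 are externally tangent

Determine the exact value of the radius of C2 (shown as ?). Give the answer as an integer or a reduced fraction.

10

1. [ext C1·C2]  r_C2² + 48r_C2 − 580 = 0  ⇒  r_C2 = 10 (r>0 drops 1)
2. [ext C2·C3]  r_C2² + 17r_C2 − 270 = 0  ⇒  r_C2 = 10 (r>0 drops 1)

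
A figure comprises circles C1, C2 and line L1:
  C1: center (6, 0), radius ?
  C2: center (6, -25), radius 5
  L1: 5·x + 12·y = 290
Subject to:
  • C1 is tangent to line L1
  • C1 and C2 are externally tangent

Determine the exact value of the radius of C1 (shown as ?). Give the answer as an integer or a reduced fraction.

1. [C1‖L1]  r_C1² − 400 = 0  ⇒  r_C1 = 20 (r>0 drops 1)
2. [ext C1·C2]  r_C1² + 10r_C1 − 600 = 0  ⇒  r_C1 = 20 (r>0 drops 1)

20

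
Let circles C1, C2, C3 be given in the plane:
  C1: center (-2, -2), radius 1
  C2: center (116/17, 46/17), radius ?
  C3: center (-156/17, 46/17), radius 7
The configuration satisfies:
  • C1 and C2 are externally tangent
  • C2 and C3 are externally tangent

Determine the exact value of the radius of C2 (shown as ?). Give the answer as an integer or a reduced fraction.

9

1. [ext C1·C2]  r_C2² + 2r_C2 − 99 = 0  ⇒  r_C2 = 9 (r>0 drops 1)
2. [ext C2·C3]  r_C2² + 14r_C2 − 207 = 0  ⇒  r_C2 = 9 (r>0 drops 1)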